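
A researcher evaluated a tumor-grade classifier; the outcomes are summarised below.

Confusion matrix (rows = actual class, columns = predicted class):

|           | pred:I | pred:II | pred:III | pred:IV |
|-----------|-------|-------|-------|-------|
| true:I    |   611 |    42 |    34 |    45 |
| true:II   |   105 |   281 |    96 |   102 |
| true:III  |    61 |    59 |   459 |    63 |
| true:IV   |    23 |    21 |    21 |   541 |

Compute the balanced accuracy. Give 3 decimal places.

Balanced accuracy = mean of per-class recall.
  I: recall = 611/732 = 0.8347
  II: recall = 281/584 = 0.4812
  III: recall = 459/642 = 0.7150
  IV: recall = 541/606 = 0.8927
Mean = (0.8347 + 0.4812 + 0.7150 + 0.8927) / 4 = 0.731

0.731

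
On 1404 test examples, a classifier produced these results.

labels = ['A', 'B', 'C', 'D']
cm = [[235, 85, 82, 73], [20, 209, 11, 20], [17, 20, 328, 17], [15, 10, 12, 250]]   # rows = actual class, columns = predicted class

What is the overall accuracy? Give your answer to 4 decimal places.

0.7279

Accuracy = trace / total = (235+209+328+250=1022) / 1404 = 1022/1404 = 0.7279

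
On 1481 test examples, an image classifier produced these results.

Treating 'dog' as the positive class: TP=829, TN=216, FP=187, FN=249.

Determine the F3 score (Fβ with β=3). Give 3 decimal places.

0.773

Fβ = (1+β²)·TP / ((1+β²)·TP + β²·FN + FP), with β²=9
= 10·829 / (10·829 + 9·249 + 187) = 0.773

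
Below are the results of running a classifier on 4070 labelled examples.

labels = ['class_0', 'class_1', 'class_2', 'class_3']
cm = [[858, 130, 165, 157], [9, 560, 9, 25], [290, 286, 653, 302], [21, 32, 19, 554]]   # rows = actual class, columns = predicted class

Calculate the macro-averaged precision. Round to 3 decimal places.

Per-class precision (TP/(TP+FP)):
  class_0: TP=858, FP=9+290+21=320 → 858/1178 = 0.7284
  class_1: TP=560, FP=130+286+32=448 → 560/1008 = 0.5556
  class_2: TP=653, FP=165+9+19=193 → 653/846 = 0.7719
  class_3: TP=554, FP=157+25+302=484 → 554/1038 = 0.5337
Macro-precision = mean = (0.7284 + 0.5556 + 0.7719 + 0.5337) / 4 = 0.647

0.647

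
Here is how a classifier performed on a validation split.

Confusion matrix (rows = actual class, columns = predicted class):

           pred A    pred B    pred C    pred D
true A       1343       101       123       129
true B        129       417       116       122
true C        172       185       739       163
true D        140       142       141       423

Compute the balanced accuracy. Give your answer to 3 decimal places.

0.603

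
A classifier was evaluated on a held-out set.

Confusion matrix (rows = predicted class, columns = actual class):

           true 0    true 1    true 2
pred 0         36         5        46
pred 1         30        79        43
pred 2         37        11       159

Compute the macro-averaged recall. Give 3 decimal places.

Per-class recall (TP/(TP+FN)):
  0: TP=36, FN=30+37=67 → 36/103 = 0.3495
  1: TP=79, FN=5+11=16 → 79/95 = 0.8316
  2: TP=159, FN=46+43=89 → 159/248 = 0.6411
Macro-recall = mean = (0.3495 + 0.8316 + 0.6411) / 3 = 0.607

0.607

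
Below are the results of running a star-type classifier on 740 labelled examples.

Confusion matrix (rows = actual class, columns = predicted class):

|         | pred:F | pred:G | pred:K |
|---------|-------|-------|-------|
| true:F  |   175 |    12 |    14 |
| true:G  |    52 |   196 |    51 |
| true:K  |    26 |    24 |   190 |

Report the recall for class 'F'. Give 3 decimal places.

0.871

Treat 'F' as positive and all other classes as negative.
recall = TP/(TP+FN).
F: TP=175, FN=12+14=26 → 175/201 = 0.8706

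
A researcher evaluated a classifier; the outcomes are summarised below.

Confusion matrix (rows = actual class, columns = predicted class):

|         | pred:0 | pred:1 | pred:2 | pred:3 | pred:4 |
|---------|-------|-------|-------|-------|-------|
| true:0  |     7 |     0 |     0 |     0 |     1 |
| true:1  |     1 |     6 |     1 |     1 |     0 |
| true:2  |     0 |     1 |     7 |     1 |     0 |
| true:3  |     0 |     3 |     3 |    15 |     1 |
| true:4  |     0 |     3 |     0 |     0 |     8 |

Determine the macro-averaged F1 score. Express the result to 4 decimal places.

0.7303

Per-class F1 score (2·TP/(2·TP+FP+FN)):
  0: TP=7, FP=1+0+0+0=1, FN=0+0+0+1=1 → 14/16 = 0.87500
  1: TP=6, FP=0+1+3+3=7, FN=1+1+1+0=3 → 12/22 = 0.54545
  2: TP=7, FP=0+1+3+0=4, FN=0+1+1+0=2 → 14/20 = 0.70000
  3: TP=15, FP=0+1+1+0=2, FN=0+3+3+1=7 → 30/39 = 0.76923
  4: TP=8, FP=1+0+0+1=2, FN=0+3+0+0=3 → 16/21 = 0.76190
Macro-F1 score = mean = (0.87500 + 0.54545 + 0.70000 + 0.76923 + 0.76190) / 5 = 0.7303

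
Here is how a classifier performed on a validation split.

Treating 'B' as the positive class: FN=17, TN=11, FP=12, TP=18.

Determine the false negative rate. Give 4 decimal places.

0.4857

FNR = FN/(FN+TP) = 17/(17+18) = 0.4857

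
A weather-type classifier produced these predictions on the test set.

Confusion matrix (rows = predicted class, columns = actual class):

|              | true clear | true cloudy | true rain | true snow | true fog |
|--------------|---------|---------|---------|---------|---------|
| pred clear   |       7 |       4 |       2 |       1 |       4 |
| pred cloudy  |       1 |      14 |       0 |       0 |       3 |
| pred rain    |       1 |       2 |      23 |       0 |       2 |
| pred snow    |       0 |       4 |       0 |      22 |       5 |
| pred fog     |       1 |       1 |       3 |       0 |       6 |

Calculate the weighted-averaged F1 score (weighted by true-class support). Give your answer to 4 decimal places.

Per-class F1 score (2·TP/(2·TP+FP+FN)):
  clear: TP=7, FP=4+2+1+4=11, FN=1+1+0+1=3 → 14/28 = 0.50000
  cloudy: TP=14, FP=1+0+0+3=4, FN=4+2+4+1=11 → 28/43 = 0.65116
  rain: TP=23, FP=1+2+0+2=5, FN=2+0+0+3=5 → 46/56 = 0.82143
  snow: TP=22, FP=0+4+0+5=9, FN=1+0+0+0=1 → 44/54 = 0.81481
  fog: TP=6, FP=1+1+3+0=5, FN=4+3+2+5=14 → 12/31 = 0.38710
Weighted-F1 score = Σ (supportᵢ/N)·F1 scoreᵢ with N=106: (10/106)·0.50000 + (25/106)·0.65116 + (28/106)·0.82143 + (23/106)·0.81481 + (20/106)·0.38710 = 0.6676

0.6676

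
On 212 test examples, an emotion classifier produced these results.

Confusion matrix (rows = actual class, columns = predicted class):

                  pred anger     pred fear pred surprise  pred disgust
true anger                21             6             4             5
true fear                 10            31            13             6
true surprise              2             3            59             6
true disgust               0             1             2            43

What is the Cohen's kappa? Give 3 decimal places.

Observed agreement pₒ = trace/N = 154/212 = 0.7264
Expected agreement pₑ = Σ (rowᵢ·colᵢ)/N² = (36·33 + 60·41 + 70·78 + 46·60)/212² = 0.2641
κ = (pₒ − pₑ)/(1 − pₑ) = (0.7264 − 0.2641)/(1 − 0.2641) = 0.628

0.628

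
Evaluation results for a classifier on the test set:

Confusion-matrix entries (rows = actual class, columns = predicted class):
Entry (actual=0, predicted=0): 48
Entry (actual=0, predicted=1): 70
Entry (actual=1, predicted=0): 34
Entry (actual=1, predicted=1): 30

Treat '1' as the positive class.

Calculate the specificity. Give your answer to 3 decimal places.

0.407

Specificity = TN/(TN+FP) = 48/(48+70) = 0.407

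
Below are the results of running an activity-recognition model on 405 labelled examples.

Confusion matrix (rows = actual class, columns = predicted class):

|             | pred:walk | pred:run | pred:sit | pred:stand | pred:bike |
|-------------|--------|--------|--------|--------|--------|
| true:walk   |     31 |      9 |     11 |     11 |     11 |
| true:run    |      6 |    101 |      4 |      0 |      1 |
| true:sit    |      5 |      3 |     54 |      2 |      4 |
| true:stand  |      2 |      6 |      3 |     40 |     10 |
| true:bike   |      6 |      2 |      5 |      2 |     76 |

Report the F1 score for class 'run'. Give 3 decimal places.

F1 score = 2·TP/(2·TP+FP+FN).
run: TP=101, FP=9+3+6+2=20, FN=6+4+0+1=11 → 202/233 = 0.8670

0.867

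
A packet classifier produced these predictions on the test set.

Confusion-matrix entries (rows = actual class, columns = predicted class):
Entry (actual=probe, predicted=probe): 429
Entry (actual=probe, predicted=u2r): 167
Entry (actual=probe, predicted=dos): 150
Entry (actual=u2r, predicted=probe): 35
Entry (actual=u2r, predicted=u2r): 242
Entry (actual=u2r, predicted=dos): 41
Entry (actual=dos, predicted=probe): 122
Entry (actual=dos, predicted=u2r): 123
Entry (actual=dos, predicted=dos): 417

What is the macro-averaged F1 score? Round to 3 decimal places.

Per-class F1 score (2·TP/(2·TP+FP+FN)):
  probe: TP=429, FP=35+122=157, FN=167+150=317 → 858/1332 = 0.6441
  u2r: TP=242, FP=167+123=290, FN=35+41=76 → 484/850 = 0.5694
  dos: TP=417, FP=150+41=191, FN=122+123=245 → 834/1270 = 0.6567
Macro-F1 score = mean = (0.6441 + 0.5694 + 0.6567) / 3 = 0.623

0.623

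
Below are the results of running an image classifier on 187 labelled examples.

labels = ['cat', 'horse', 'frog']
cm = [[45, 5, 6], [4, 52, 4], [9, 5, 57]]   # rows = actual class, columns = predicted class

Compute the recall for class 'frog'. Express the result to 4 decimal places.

One-vs-rest for 'frog': TP = diagonal; FP = other classes predicted 'frog'; FN = 'frog' predicted as other.
recall = TP/(TP+FN).
frog: TP=57, FN=9+5=14 → 57/71 = 0.80282

0.8028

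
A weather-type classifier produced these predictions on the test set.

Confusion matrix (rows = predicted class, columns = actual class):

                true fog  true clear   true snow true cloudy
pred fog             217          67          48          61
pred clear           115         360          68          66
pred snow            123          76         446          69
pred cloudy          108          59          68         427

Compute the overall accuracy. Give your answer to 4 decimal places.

0.6098

Accuracy = trace / total = (217+360+446+427=1450) / 2378 = 1450/2378 = 0.6098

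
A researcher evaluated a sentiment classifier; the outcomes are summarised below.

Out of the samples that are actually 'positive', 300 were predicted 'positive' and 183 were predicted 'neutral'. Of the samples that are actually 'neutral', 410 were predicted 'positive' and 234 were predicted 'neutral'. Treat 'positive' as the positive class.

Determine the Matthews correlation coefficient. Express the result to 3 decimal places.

-0.016

MCC = (TP·TN − FP·FN) / √((TP+FP)(TP+FN)(TN+FP)(TN+FN))
Numerator = 300·234 − 410·183 = -4830
Denominator = √(710·483·644·417) = √92093165640 = 303468.5579
MCC = -4830 / 303468.5579 = -0.016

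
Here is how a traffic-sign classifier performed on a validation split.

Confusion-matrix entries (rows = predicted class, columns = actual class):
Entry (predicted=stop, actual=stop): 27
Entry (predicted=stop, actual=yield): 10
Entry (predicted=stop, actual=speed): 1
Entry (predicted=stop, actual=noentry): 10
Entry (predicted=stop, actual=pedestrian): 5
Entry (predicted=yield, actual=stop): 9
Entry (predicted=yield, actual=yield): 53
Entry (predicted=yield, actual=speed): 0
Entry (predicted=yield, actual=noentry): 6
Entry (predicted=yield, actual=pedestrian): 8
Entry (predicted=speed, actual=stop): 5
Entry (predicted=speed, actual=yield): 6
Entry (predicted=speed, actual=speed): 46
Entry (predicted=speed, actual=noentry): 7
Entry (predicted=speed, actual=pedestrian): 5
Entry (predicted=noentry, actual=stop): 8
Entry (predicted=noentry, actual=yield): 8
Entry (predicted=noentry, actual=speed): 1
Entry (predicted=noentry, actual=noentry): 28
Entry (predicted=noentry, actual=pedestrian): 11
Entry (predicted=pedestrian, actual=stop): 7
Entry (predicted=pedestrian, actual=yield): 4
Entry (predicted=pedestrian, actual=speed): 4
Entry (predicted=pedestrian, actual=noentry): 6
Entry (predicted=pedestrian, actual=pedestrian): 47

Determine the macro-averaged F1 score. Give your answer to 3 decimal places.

0.616

Per-class F1 score (2·TP/(2·TP+FP+FN)):
  stop: TP=27, FP=10+1+10+5=26, FN=9+5+8+7=29 → 54/109 = 0.4954
  yield: TP=53, FP=9+0+6+8=23, FN=10+6+8+4=28 → 106/157 = 0.6752
  speed: TP=46, FP=5+6+7+5=23, FN=1+0+1+4=6 → 92/121 = 0.7603
  noentry: TP=28, FP=8+8+1+11=28, FN=10+6+7+6=29 → 56/113 = 0.4956
  pedestrian: TP=47, FP=7+4+4+6=21, FN=5+8+5+11=29 → 94/144 = 0.6528
Macro-F1 score = mean = (0.4954 + 0.6752 + 0.7603 + 0.4956 + 0.6528) / 5 = 0.616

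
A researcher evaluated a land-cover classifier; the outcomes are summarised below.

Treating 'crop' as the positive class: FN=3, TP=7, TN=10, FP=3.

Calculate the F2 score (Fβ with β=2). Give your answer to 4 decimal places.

Fβ = (1+β²)·TP / ((1+β²)·TP + β²·FN + FP), with β²=4
= 5·7 / (5·7 + 4·3 + 3) = 0.7000

0.7000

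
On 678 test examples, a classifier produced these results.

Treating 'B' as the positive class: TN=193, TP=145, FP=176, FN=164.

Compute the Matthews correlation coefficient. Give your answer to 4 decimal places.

-0.0077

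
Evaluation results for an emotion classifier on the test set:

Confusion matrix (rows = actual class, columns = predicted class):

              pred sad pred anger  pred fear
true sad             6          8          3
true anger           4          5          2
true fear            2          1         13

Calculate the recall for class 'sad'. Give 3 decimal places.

0.353

One-vs-rest for 'sad': TP = diagonal; FP = other classes predicted 'sad'; FN = 'sad' predicted as other.
recall = TP/(TP+FN).
sad: TP=6, FN=8+3=11 → 6/17 = 0.3529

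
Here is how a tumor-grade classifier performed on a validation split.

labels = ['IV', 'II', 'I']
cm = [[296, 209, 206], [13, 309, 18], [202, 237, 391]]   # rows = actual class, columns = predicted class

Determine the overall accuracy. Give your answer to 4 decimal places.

0.5295

Accuracy = trace / total = (296+309+391=996) / 1881 = 996/1881 = 0.5295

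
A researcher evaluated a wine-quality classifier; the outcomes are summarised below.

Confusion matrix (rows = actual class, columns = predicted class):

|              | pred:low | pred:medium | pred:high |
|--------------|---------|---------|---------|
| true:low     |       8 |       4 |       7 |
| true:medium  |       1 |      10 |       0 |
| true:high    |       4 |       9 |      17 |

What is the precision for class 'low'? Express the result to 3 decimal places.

precision = TP/(TP+FP).
low: TP=8, FP=1+4=5 → 8/13 = 0.6154

0.615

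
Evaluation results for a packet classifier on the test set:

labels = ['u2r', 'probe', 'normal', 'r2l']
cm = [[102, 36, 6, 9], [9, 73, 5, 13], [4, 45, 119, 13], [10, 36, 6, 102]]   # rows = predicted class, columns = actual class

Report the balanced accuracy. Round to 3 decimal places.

0.705

Balanced accuracy = mean of per-class recall.
  u2r: recall = 102/125 = 0.8160
  probe: recall = 73/190 = 0.3842
  normal: recall = 119/136 = 0.8750
  r2l: recall = 102/137 = 0.7445
Mean = (0.8160 + 0.3842 + 0.8750 + 0.7445) / 4 = 0.705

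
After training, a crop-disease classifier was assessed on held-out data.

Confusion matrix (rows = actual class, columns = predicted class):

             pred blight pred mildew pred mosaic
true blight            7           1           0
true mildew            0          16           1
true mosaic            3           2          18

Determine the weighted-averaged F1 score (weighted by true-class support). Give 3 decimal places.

Per-class F1 score (2·TP/(2·TP+FP+FN)):
  blight: TP=7, FP=0+3=3, FN=1+0=1 → 14/18 = 0.7778
  mildew: TP=16, FP=1+2=3, FN=0+1=1 → 32/36 = 0.8889
  mosaic: TP=18, FP=0+1=1, FN=3+2=5 → 36/42 = 0.8571
Weighted-F1 score = Σ (supportᵢ/N)·F1 scoreᵢ with N=48: (8/48)·0.7778 + (17/48)·0.8889 + (23/48)·0.8571 = 0.855

0.855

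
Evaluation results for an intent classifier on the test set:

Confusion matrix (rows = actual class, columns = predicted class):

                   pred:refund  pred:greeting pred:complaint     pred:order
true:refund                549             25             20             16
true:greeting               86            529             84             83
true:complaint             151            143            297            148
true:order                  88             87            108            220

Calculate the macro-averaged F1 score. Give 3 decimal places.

Per-class F1 score (2·TP/(2·TP+FP+FN)):
  refund: TP=549, FP=86+151+88=325, FN=25+20+16=61 → 1098/1484 = 0.7399
  greeting: TP=529, FP=25+143+87=255, FN=86+84+83=253 → 1058/1566 = 0.6756
  complaint: TP=297, FP=20+84+108=212, FN=151+143+148=442 → 594/1248 = 0.4760
  order: TP=220, FP=16+83+148=247, FN=88+87+108=283 → 440/970 = 0.4536
Macro-F1 score = mean = (0.7399 + 0.6756 + 0.4760 + 0.4536) / 4 = 0.586

0.586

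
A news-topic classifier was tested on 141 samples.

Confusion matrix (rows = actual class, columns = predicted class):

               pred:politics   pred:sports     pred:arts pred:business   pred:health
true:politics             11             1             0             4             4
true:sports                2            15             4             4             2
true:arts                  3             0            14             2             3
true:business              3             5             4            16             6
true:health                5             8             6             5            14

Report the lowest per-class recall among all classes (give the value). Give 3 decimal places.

0.368

Per-class recall (TP/(TP+FN)):
  politics: TP=11, FN=1+0+4+4=9 → 11/20 = 0.5500
  sports: TP=15, FN=2+4+4+2=12 → 15/27 = 0.5556
  arts: TP=14, FN=3+0+2+3=8 → 14/22 = 0.6364
  business: TP=16, FN=3+5+4+6=18 → 16/34 = 0.4706
  health: TP=14, FN=5+8+6+5=24 → 14/38 = 0.3684
Lowest is class 'health' with recall = 0.368.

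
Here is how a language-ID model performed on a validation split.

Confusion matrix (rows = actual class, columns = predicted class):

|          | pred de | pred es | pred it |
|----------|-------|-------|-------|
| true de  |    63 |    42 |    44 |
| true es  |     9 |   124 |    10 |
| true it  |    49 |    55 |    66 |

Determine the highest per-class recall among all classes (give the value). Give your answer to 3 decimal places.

Per-class recall (TP/(TP+FN)):
  de: TP=63, FN=42+44=86 → 63/149 = 0.4228
  es: TP=124, FN=9+10=19 → 124/143 = 0.8671
  it: TP=66, FN=49+55=104 → 66/170 = 0.3882
Highest is class 'es' with recall = 0.867.

0.867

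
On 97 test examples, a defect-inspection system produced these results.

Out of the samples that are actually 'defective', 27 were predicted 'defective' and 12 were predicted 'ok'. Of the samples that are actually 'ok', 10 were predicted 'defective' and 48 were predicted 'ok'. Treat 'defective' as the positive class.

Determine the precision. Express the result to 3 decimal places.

Precision = TP/(TP+FP) = 27/(27+10) = 27/37 = 0.730

0.730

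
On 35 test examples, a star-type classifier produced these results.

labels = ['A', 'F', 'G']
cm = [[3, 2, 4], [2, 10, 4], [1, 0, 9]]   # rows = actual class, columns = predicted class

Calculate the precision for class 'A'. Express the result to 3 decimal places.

0.500

precision = TP/(TP+FP).
A: TP=3, FP=2+1=3 → 3/6 = 0.5000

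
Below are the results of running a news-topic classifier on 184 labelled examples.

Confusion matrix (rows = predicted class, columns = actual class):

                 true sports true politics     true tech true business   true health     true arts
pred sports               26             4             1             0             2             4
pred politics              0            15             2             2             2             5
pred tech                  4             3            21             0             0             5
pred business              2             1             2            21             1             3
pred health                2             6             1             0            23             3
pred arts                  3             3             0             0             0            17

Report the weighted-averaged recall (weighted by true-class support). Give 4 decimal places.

0.6685

Per-class recall (TP/(TP+FN)):
  sports: TP=26, FN=0+4+2+2+3=11 → 26/37 = 0.70270
  politics: TP=15, FN=4+3+1+6+3=17 → 15/32 = 0.46875
  tech: TP=21, FN=1+2+2+1+0=6 → 21/27 = 0.77778
  business: TP=21, FN=0+2+0+0+0=2 → 21/23 = 0.91304
  health: TP=23, FN=2+2+0+1+0=5 → 23/28 = 0.82143
  arts: TP=17, FN=4+5+5+3+3=20 → 17/37 = 0.45946
Weighted-recall = Σ (supportᵢ/N)·recallᵢ with N=184: (37/184)·0.70270 + (32/184)·0.46875 + (27/184)·0.77778 + (23/184)·0.91304 + (28/184)·0.82143 + (37/184)·0.45946 = 0.6685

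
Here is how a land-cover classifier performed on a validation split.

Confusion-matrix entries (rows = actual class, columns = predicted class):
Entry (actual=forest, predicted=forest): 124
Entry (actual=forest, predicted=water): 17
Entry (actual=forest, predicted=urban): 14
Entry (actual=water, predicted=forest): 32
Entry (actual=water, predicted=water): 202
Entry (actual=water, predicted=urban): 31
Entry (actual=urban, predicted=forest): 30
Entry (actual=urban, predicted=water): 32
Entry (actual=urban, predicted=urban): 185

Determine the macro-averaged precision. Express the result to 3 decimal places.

0.759

Per-class precision (TP/(TP+FP)):
  forest: TP=124, FP=32+30=62 → 124/186 = 0.6667
  water: TP=202, FP=17+32=49 → 202/251 = 0.8048
  urban: TP=185, FP=14+31=45 → 185/230 = 0.8043
Macro-precision = mean = (0.6667 + 0.8048 + 0.8043) / 3 = 0.759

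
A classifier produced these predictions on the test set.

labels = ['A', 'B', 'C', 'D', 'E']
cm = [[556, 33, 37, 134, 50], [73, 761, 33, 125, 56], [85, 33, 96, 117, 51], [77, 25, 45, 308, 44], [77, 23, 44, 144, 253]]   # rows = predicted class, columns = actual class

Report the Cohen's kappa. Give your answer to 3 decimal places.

0.489

Observed agreement pₒ = trace/N = 1974/3280 = 0.6018
Expected agreement pₑ = Σ (rowᵢ·colᵢ)/N² = (868·810 + 875·1048 + 255·382 + 828·499 + 454·541)/3280² = 0.2209
κ = (pₒ − pₑ)/(1 − pₑ) = (0.6018 − 0.2209)/(1 − 0.2209) = 0.489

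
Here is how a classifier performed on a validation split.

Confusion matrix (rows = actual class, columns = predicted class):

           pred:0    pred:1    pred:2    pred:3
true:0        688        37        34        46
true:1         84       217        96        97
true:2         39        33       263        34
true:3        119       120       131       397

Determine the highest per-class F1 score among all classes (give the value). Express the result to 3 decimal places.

0.793

Per-class F1 score (2·TP/(2·TP+FP+FN)):
  0: TP=688, FP=84+39+119=242, FN=37+34+46=117 → 1376/1735 = 0.7931
  1: TP=217, FP=37+33+120=190, FN=84+96+97=277 → 434/901 = 0.4817
  2: TP=263, FP=34+96+131=261, FN=39+33+34=106 → 526/893 = 0.5890
  3: TP=397, FP=46+97+34=177, FN=119+120+131=370 → 794/1341 = 0.5921
Highest is class '0' with F1 score = 0.793.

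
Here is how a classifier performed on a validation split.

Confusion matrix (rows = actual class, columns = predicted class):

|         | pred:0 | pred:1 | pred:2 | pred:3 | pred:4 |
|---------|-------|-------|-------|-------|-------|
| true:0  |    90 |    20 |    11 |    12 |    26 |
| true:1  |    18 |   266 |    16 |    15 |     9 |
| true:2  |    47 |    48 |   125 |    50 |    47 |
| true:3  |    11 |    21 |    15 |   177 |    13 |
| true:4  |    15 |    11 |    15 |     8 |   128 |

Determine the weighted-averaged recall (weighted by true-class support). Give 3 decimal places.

0.647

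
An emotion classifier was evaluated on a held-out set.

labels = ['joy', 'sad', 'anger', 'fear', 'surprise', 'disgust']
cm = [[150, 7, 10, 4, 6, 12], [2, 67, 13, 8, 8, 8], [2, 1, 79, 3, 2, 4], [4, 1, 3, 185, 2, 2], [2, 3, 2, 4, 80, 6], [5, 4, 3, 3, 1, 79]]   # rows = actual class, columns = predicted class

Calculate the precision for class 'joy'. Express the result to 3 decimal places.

Treat 'joy' as positive and all other classes as negative.
precision = TP/(TP+FP).
joy: TP=150, FP=2+2+4+2+5=15 → 150/165 = 0.9091

0.909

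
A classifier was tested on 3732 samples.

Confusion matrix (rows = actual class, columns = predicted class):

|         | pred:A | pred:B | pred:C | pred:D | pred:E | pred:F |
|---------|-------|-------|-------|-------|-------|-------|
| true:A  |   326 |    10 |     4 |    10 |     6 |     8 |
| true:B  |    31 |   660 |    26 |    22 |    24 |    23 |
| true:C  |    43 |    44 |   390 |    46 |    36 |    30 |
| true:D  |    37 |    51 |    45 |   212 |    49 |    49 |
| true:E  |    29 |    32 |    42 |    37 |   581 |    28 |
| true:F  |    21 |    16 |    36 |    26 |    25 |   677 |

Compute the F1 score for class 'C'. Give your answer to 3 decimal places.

0.689

One-vs-rest for 'C': TP = diagonal; FP = other classes predicted 'C'; FN = 'C' predicted as other.
F1 score = 2·TP/(2·TP+FP+FN).
C: TP=390, FP=4+26+45+42+36=153, FN=43+44+46+36+30=199 → 780/1132 = 0.6890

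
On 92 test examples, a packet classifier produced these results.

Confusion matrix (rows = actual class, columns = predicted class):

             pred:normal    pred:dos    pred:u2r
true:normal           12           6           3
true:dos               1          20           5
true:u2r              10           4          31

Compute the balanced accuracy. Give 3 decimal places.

Balanced accuracy = mean of per-class recall.
  normal: recall = 12/21 = 0.5714
  dos: recall = 20/26 = 0.7692
  u2r: recall = 31/45 = 0.6889
Mean = (0.5714 + 0.7692 + 0.6889) / 3 = 0.677

0.677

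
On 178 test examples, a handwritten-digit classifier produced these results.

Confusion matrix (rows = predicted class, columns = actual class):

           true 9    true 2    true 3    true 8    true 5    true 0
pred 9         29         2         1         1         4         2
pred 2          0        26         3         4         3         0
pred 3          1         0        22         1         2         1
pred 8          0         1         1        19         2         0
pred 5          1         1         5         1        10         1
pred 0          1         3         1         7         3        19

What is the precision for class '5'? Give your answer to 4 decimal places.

0.5263

precision = TP/(TP+FP).
5: TP=10, FP=1+1+5+1+1=9 → 10/19 = 0.52632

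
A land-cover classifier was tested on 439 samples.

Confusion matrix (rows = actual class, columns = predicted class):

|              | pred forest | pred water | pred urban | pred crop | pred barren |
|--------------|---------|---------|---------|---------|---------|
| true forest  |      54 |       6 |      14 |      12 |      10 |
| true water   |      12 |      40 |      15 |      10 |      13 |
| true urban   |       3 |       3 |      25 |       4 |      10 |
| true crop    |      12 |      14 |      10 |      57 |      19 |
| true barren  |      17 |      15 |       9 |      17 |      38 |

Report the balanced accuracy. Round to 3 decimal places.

Balanced accuracy = mean of per-class recall.
  forest: recall = 54/96 = 0.5625
  water: recall = 40/90 = 0.4444
  urban: recall = 25/45 = 0.5556
  crop: recall = 57/112 = 0.5089
  barren: recall = 38/96 = 0.3958
Mean = (0.5625 + 0.4444 + 0.5556 + 0.5089 + 0.3958) / 5 = 0.493

0.493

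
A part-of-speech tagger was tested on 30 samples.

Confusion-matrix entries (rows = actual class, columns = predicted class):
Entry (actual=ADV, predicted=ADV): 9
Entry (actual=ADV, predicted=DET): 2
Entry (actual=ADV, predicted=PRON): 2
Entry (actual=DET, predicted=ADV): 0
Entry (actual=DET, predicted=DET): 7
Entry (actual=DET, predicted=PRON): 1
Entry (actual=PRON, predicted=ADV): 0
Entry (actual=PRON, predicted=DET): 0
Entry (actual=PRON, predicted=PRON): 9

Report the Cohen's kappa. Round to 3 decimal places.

Observed agreement pₒ = trace/N = 25/30 = 0.8333
Expected agreement pₑ = Σ (rowᵢ·colᵢ)/N² = (13·9 + 8·9 + 9·12)/30² = 0.3300
κ = (pₒ − pₑ)/(1 − pₑ) = (0.8333 − 0.3300)/(1 − 0.3300) = 0.751

0.751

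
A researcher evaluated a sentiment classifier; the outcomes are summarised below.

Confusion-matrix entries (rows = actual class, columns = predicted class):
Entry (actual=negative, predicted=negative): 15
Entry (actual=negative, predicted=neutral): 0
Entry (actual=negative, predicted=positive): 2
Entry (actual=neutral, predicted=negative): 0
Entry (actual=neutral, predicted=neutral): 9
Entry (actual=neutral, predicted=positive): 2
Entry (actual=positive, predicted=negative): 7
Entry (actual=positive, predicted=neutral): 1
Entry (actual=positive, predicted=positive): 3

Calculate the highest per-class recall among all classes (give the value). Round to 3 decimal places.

0.882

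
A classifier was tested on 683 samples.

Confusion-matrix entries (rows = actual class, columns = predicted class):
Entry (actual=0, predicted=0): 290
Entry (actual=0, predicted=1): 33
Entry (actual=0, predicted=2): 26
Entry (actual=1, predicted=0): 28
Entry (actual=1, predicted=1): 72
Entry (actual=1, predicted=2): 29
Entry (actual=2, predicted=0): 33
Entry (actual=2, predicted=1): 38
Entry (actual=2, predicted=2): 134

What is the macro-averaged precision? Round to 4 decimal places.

0.6796

Per-class precision (TP/(TP+FP)):
  0: TP=290, FP=28+33=61 → 290/351 = 0.82621
  1: TP=72, FP=33+38=71 → 72/143 = 0.50350
  2: TP=134, FP=26+29=55 → 134/189 = 0.70899
Macro-precision = mean = (0.82621 + 0.50350 + 0.70899) / 3 = 0.6796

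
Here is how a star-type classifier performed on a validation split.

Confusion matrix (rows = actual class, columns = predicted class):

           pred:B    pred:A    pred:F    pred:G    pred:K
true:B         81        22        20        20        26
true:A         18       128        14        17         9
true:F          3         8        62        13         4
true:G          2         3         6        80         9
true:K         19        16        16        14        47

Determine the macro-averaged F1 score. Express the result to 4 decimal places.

Per-class F1 score (2·TP/(2·TP+FP+FN)):
  B: TP=81, FP=18+3+2+19=42, FN=22+20+20+26=88 → 162/292 = 0.55479
  A: TP=128, FP=22+8+3+16=49, FN=18+14+17+9=58 → 256/363 = 0.70523
  F: TP=62, FP=20+14+6+16=56, FN=3+8+13+4=28 → 124/208 = 0.59615
  G: TP=80, FP=20+17+13+14=64, FN=2+3+6+9=20 → 160/244 = 0.65574
  K: TP=47, FP=26+9+4+9=48, FN=19+16+16+14=65 → 94/207 = 0.45411
Macro-F1 score = mean = (0.55479 + 0.70523 + 0.59615 + 0.65574 + 0.45411) / 5 = 0.5932

0.5932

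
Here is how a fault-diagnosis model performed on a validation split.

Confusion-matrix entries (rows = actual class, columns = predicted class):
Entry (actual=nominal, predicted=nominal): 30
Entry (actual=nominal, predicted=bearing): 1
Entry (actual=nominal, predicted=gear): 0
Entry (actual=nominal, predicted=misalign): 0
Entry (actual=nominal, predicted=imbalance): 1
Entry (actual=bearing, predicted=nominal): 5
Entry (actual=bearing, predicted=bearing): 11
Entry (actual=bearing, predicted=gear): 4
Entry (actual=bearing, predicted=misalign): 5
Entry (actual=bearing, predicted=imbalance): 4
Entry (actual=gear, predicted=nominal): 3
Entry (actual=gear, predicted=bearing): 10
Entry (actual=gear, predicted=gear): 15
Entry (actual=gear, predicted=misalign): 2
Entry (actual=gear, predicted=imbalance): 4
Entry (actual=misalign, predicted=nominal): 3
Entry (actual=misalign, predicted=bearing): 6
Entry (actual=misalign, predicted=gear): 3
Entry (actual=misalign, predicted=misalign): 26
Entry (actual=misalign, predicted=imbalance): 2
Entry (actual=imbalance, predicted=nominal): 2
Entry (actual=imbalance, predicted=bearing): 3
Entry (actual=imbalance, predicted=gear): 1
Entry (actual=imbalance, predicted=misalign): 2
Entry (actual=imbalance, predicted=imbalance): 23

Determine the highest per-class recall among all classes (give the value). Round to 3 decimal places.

Per-class recall (TP/(TP+FN)):
  nominal: TP=30, FN=1+0+0+1=2 → 30/32 = 0.9375
  bearing: TP=11, FN=5+4+5+4=18 → 11/29 = 0.3793
  gear: TP=15, FN=3+10+2+4=19 → 15/34 = 0.4412
  misalign: TP=26, FN=3+6+3+2=14 → 26/40 = 0.6500
  imbalance: TP=23, FN=2+3+1+2=8 → 23/31 = 0.7419
Highest is class 'nominal' with recall = 0.938.

0.938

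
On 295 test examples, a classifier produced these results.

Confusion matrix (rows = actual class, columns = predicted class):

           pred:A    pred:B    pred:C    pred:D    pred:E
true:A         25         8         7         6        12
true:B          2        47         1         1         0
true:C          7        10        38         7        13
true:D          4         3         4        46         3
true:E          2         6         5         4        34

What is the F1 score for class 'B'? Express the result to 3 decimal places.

0.752

F1 score = 2·TP/(2·TP+FP+FN).
B: TP=47, FP=8+10+3+6=27, FN=2+1+1+0=4 → 94/125 = 0.7520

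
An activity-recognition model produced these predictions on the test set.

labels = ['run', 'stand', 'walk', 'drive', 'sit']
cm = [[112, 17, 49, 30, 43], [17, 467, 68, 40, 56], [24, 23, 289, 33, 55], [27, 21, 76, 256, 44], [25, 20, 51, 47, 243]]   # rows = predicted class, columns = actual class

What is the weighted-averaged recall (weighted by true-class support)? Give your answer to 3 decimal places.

0.641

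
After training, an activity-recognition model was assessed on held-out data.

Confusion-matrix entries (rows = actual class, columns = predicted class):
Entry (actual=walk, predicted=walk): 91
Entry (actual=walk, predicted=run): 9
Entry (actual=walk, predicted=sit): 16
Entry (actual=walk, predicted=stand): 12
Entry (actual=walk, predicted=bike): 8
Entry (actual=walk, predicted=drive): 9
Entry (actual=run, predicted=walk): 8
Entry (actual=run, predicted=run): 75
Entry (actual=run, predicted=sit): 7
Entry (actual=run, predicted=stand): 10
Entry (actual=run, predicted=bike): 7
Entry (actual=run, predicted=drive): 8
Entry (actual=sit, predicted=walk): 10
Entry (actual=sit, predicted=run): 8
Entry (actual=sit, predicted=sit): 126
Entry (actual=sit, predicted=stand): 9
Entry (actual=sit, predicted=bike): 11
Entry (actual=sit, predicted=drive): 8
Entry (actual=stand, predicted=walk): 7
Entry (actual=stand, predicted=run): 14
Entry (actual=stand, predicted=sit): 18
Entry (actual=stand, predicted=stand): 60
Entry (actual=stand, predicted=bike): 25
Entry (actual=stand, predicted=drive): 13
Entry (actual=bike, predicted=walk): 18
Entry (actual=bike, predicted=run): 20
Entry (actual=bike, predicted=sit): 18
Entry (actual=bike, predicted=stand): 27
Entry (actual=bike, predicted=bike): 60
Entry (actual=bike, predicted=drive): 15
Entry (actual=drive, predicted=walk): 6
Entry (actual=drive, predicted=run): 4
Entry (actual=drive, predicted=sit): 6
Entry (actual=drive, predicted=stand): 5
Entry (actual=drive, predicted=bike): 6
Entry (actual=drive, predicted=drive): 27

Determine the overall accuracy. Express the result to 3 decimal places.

0.562

Accuracy = trace / total = (91+75+126+60+60+27=439) / 781 = 439/781 = 0.562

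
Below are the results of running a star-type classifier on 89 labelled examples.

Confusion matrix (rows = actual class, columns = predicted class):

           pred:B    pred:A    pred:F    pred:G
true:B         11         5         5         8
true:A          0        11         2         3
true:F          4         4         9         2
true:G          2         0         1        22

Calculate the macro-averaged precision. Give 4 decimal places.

0.5888

Per-class precision (TP/(TP+FP)):
  B: TP=11, FP=0+4+2=6 → 11/17 = 0.64706
  A: TP=11, FP=5+4+0=9 → 11/20 = 0.55000
  F: TP=9, FP=5+2+1=8 → 9/17 = 0.52941
  G: TP=22, FP=8+3+2=13 → 22/35 = 0.62857
Macro-precision = mean = (0.64706 + 0.55000 + 0.52941 + 0.62857) / 4 = 0.5888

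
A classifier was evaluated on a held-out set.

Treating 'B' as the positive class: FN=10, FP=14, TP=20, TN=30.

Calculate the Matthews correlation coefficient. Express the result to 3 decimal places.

MCC = (TP·TN − FP·FN) / √((TP+FP)(TP+FN)(TN+FP)(TN+FN))
Numerator = 20·30 − 14·10 = 460
Denominator = √(34·30·44·40) = √1795200 = 1339.8507
MCC = 460 / 1339.8507 = 0.343

0.343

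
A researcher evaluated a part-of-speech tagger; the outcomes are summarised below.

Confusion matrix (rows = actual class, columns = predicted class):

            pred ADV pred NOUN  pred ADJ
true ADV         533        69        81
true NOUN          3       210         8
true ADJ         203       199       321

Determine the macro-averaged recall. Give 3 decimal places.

0.725

Per-class recall (TP/(TP+FN)):
  ADV: TP=533, FN=69+81=150 → 533/683 = 0.7804
  NOUN: TP=210, FN=3+8=11 → 210/221 = 0.9502
  ADJ: TP=321, FN=203+199=402 → 321/723 = 0.4440
Macro-recall = mean = (0.7804 + 0.9502 + 0.4440) / 3 = 0.725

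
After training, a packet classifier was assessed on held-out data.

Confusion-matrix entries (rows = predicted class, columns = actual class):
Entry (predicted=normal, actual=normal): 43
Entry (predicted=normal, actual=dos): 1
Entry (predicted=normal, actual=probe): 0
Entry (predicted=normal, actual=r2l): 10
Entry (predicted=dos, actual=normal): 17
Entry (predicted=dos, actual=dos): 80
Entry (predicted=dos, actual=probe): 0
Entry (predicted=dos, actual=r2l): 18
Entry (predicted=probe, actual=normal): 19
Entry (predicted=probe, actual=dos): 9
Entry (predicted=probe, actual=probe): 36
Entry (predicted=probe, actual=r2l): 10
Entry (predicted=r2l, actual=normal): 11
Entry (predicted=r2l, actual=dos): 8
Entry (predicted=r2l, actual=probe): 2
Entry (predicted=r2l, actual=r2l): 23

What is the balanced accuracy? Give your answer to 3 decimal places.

Balanced accuracy = mean of per-class recall.
  normal: recall = 43/90 = 0.4778
  dos: recall = 80/98 = 0.8163
  probe: recall = 36/38 = 0.9474
  r2l: recall = 23/61 = 0.3770
Mean = (0.4778 + 0.8163 + 0.9474 + 0.3770) / 4 = 0.655

0.655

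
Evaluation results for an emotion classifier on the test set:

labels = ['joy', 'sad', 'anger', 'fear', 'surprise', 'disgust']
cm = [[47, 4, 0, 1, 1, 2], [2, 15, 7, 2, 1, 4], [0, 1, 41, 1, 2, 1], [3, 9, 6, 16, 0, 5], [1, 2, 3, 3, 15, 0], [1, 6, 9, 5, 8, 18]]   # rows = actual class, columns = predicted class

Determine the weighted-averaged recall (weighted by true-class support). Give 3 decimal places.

Per-class recall (TP/(TP+FN)):
  joy: TP=47, FN=4+0+1+1+2=8 → 47/55 = 0.8545
  sad: TP=15, FN=2+7+2+1+4=16 → 15/31 = 0.4839
  anger: TP=41, FN=0+1+1+2+1=5 → 41/46 = 0.8913
  fear: TP=16, FN=3+9+6+0+5=23 → 16/39 = 0.4103
  surprise: TP=15, FN=1+2+3+3+0=9 → 15/24 = 0.6250
  disgust: TP=18, FN=1+6+9+5+8=29 → 18/47 = 0.3830
Weighted-recall = Σ (supportᵢ/N)·recallᵢ with N=242: (55/242)·0.8545 + (31/242)·0.4839 + (46/242)·0.8913 + (39/242)·0.4103 + (24/242)·0.6250 + (47/242)·0.3830 = 0.628

0.628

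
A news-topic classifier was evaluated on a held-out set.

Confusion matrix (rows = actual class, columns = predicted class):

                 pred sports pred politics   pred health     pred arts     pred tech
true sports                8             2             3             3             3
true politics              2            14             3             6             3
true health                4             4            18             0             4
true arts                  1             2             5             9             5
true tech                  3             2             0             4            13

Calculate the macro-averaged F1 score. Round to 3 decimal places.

0.502

Per-class F1 score (2·TP/(2·TP+FP+FN)):
  sports: TP=8, FP=2+4+1+3=10, FN=2+3+3+3=11 → 16/37 = 0.4324
  politics: TP=14, FP=2+4+2+2=10, FN=2+3+6+3=14 → 28/52 = 0.5385
  health: TP=18, FP=3+3+5+0=11, FN=4+4+0+4=12 → 36/59 = 0.6102
  arts: TP=9, FP=3+6+0+4=13, FN=1+2+5+5=13 → 18/44 = 0.4091
  tech: TP=13, FP=3+3+4+5=15, FN=3+2+0+4=9 → 26/50 = 0.5200
Macro-F1 score = mean = (0.4324 + 0.5385 + 0.6102 + 0.4091 + 0.5200) / 5 = 0.502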